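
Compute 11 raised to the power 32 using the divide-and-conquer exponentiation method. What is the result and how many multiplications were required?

Computing 11^32 by squaring (build up from 11^1; each line after the first costs one multiplication):

11^1 = 11
11^2 = (11^1)^2 = 11^2 = 121
11^4 = (11^2)^2 = 121^2 = 14641
11^8 = (11^4)^2 = 14641^2 = 214358881
11^16 = (11^8)^2 = 214358881^2 = 45949729863572161
11^32 = (11^16)^2 = 45949729863572161^2 = 2111377674535255285545615254209921

Result: 2111377674535255285545615254209921
Multiplications needed: 5 (5 lines after 11^1)

11^32 = 2111377674535255285545615254209921. Using exponentiation by squaring, this requires 5 multiplications. The key idea: if the exponent is even, square the half-power; if odd, multiply by the base once.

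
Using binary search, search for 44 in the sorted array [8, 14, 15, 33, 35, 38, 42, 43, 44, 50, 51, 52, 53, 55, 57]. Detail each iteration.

Binary search for 44 in [8, 14, 15, 33, 35, 38, 42, 43, 44, 50, 51, 52, 53, 55, 57]:

lo=0, hi=14, mid=7, arr[mid]=43 -> 43 < 44, search right half
lo=8, hi=14, mid=11, arr[mid]=52 -> 52 > 44, search left half
lo=8, hi=10, mid=9, arr[mid]=50 -> 50 > 44, search left half
lo=8, hi=8, mid=8, arr[mid]=44 -> Found target at index 8!

Binary search finds 44 at index 8 after 4 comparisons. The search repeatedly halves the search space by comparing with the middle element.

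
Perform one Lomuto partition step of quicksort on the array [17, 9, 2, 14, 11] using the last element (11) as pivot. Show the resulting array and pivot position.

Lomuto partition with pivot = 11:

Initial array: [17, 9, 2, 14, 11]

arr[0]=17 > 11: no swap
arr[1]=9 <= 11: swap with position 0, array becomes [9, 17, 2, 14, 11]
arr[2]=2 <= 11: swap with position 1, array becomes [9, 2, 17, 14, 11]
arr[3]=14 > 11: no swap

Place pivot at position 2: [9, 2, 11, 14, 17]
Pivot position: 2

After partitioning with pivot 11, the array becomes [9, 2, 11, 14, 17]. The pivot is placed at index 2. All elements to the left of the pivot are <= 11, and all elements to the right are > 11.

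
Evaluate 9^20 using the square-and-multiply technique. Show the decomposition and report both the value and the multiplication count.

Computing 9^20 by squaring (build up from 9^1; each line after the first costs one multiplication):

9^1 = 9
9^2 = (9^1)^2 = 9^2 = 81
9^4 = (9^2)^2 = 81^2 = 6561
9^5 = 9 * 9^4 = 9 * 6561 = 59049
9^10 = (9^5)^2 = 59049^2 = 3486784401
9^20 = (9^10)^2 = 3486784401^2 = 12157665459056928801

Result: 12157665459056928801
Multiplications needed: 5 (5 lines after 9^1)

9^20 = 12157665459056928801. Using exponentiation by squaring, this requires 5 multiplications. The key idea: if the exponent is even, square the half-power; if odd, multiply by the base once.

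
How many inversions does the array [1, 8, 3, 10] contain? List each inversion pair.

Finding inversions in [1, 8, 3, 10]:

(1, 2): arr[1]=8 > arr[2]=3

Total inversions: 1

The array has 1 inversion(s): (1,2). Each pair (i,j) satisfies i < j and arr[i] > arr[j].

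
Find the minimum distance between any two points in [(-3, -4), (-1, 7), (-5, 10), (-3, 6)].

Computing all pairwise distances among 4 points:

d((-3, -4), (-1, 7)) = 11.1803
d((-3, -4), (-5, 10)) = 14.1421
d((-3, -4), (-3, 6)) = 10.0
d((-1, 7), (-5, 10)) = 5.0
d((-1, 7), (-3, 6)) = 2.2361 <-- minimum
d((-5, 10), (-3, 6)) = 4.4721

Closest pair: (-1, 7) and (-3, 6) with distance 2.2361

The closest pair is (-1, 7) and (-3, 6) with Euclidean distance 2.2361. For 4 points, brute-force pairwise comparison is shown above. For large n, the divide-and-conquer algorithm (sort by x, recurse on halves, check the dividing strip) achieves O(n log n).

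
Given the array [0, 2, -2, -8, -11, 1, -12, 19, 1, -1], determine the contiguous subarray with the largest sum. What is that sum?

Using Kadane's algorithm on [0, 2, -2, -8, -11, 1, -12, 19, 1, -1]:

Scanning through the array:
Position 1 (value 2): max_ending_here = 2, max_so_far = 2
Position 2 (value -2): max_ending_here = 0, max_so_far = 2
Position 3 (value -8): max_ending_here = -8, max_so_far = 2
Position 4 (value -11): max_ending_here = -11, max_so_far = 2
Position 5 (value 1): max_ending_here = 1, max_so_far = 2
Position 6 (value -12): max_ending_here = -11, max_so_far = 2
Position 7 (value 19): max_ending_here = 19, max_so_far = 19
Position 8 (value 1): max_ending_here = 20, max_so_far = 20
Position 9 (value -1): max_ending_here = 19, max_so_far = 20

Maximum subarray: [19, 1]
Maximum sum: 20

The maximum subarray is [19, 1] with sum 20. This subarray runs from index 7 to index 8.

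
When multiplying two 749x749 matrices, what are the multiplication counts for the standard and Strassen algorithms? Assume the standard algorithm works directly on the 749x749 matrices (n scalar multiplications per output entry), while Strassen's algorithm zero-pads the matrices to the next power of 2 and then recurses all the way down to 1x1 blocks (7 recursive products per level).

Matrix multiplication for 749x749 matrices:

Strassen's algorithm requires power-of-2 dimensions. Pad 749x749 to 1024x1024 (next power of 2).

Standard algorithm: 749^3 = 420189749 multiplications
Strassen's algorithm: 7^(log2(1024)) = 7^10 = 282475249 multiplications
Savings: 420189749 - 282475249 = 137714500 multiplications

Standard: 420189749 multiplications (749^3). Strassen: 282475249 multiplications (7^10, after padding to 1024x1024). Strassen reduces 8 recursive multiplications to 7 at each level.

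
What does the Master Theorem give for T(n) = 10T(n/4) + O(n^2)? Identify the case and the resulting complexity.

Master Theorem for T(n) = 10T(n/4) + O(n^2):

a = 10, b = 4, c = 2
log_b(a) = log_4(10) = 1.6610

Case 3: c = 2 > log_4(10) = 1.6610
T(n) = O(n^2) = O(n^2)

For T(n) = 10T(n/4) + O(n^2): log_4(10) = 1.6610. This is Case 3 of the Master Theorem (c > log_b(a), work dominated by root), giving O(n^2).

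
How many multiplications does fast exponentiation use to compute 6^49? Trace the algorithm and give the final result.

Computing 6^49 by squaring (build up from 6^1; each line after the first costs one multiplication):

6^1 = 6
6^2 = (6^1)^2 = 6^2 = 36
6^3 = 6 * 6^2 = 6 * 36 = 216
6^6 = (6^3)^2 = 216^2 = 46656
6^12 = (6^6)^2 = 46656^2 = 2176782336
6^24 = (6^12)^2 = 2176782336^2 = 4738381338321616896
6^48 = (6^24)^2 = 4738381338321616896^2 = 22452257707354557240087211123792674816
6^49 = 6 * 6^48 = 6 * 22452257707354557240087211123792674816 = 134713546244127343440523266742756048896

Result: 134713546244127343440523266742756048896
Multiplications needed: 7 (7 lines after 6^1)

6^49 = 134713546244127343440523266742756048896. Using exponentiation by squaring, this requires 7 multiplications. The key idea: if the exponent is even, square the half-power; if odd, multiply by the base once.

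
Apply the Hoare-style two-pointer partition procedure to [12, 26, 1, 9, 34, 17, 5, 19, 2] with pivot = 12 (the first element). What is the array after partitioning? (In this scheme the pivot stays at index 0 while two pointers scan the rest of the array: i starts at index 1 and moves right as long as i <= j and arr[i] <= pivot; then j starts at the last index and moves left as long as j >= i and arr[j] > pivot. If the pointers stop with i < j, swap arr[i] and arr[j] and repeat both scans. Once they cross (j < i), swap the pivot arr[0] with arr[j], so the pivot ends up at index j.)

Hoare-style two-pointer partition with pivot = 12:

Initial array: [12, 26, 1, 9, 34, 17, 5, 19, 2]

Pointers start at i = 1, j = 8.
i stops at index 1 (arr[1]=26 > 12), j stops at index 8 (arr[8]=2 <= 12): swap arr[1] and arr[8], array becomes [12, 2, 1, 9, 34, 17, 5, 19, 26]
i stops at index 4 (arr[4]=34 > 12), j stops at index 6 (arr[6]=5 <= 12): swap arr[4] and arr[6], array becomes [12, 2, 1, 9, 5, 17, 34, 19, 26]
i ends at 5, j ends at 4: the pointers have crossed (j < i), so scanning stops.

Swap pivot arr[0] with arr[4] to place pivot at position 4: [5, 2, 1, 9, 12, 17, 34, 19, 26]
Pivot position: 4

After partitioning with pivot 12, the array becomes [5, 2, 1, 9, 12, 17, 34, 19, 26]. The pivot is placed at index 4. All elements to the left of the pivot are <= 12, and all elements to the right are > 12.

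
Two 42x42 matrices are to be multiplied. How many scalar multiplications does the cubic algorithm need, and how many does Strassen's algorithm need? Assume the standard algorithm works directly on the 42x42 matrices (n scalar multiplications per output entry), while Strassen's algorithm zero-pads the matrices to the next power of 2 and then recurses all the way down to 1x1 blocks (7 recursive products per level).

Matrix multiplication for 42x42 matrices:

Strassen's algorithm requires power-of-2 dimensions. Pad 42x42 to 64x64 (next power of 2).

Standard algorithm: 42^3 = 74088 multiplications
Strassen's algorithm: 7^(log2(64)) = 7^6 = 117649 multiplications
Difference: 74088 - 117649 = -43561 (Strassen uses MORE here due to padding overhead — for small or just-over-power-of-2 n, padding can outweigh the per-level savings)

Standard: 74088 multiplications (42^3). Strassen: 117649 multiplications (7^6, after padding to 64x64). Strassen reduces 8 recursive multiplications to 7 at each level.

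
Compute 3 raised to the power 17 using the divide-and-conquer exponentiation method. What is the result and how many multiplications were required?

Computing 3^17 by squaring (build up from 3^1; each line after the first costs one multiplication):

3^1 = 3
3^2 = (3^1)^2 = 3^2 = 9
3^4 = (3^2)^2 = 9^2 = 81
3^8 = (3^4)^2 = 81^2 = 6561
3^16 = (3^8)^2 = 6561^2 = 43046721
3^17 = 3 * 3^16 = 3 * 43046721 = 129140163

Result: 129140163
Multiplications needed: 5 (5 lines after 3^1)

3^17 = 129140163. Using exponentiation by squaring, this requires 5 multiplications. The key idea: if the exponent is even, square the half-power; if odd, multiply by the base once.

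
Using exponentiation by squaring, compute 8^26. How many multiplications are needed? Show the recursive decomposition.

Computing 8^26 by squaring (build up from 8^1; each line after the first costs one multiplication):

8^1 = 8
8^2 = (8^1)^2 = 8^2 = 64
8^3 = 8 * 8^2 = 8 * 64 = 512
8^6 = (8^3)^2 = 512^2 = 262144
8^12 = (8^6)^2 = 262144^2 = 68719476736
8^13 = 8 * 8^12 = 8 * 68719476736 = 549755813888
8^26 = (8^13)^2 = 549755813888^2 = 302231454903657293676544

Result: 302231454903657293676544
Multiplications needed: 6 (6 lines after 8^1)

8^26 = 302231454903657293676544. Using exponentiation by squaring, this requires 6 multiplications. The key idea: if the exponent is even, square the half-power; if odd, multiply by the base once.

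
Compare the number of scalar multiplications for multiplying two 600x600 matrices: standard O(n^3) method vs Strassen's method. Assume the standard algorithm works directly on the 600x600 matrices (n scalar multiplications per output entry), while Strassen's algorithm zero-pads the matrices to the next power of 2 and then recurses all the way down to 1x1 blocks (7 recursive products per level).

Matrix multiplication for 600x600 matrices:

Strassen's algorithm requires power-of-2 dimensions. Pad 600x600 to 1024x1024 (next power of 2).

Standard algorithm: 600^3 = 216000000 multiplications
Strassen's algorithm: 7^(log2(1024)) = 7^10 = 282475249 multiplications
Difference: 216000000 - 282475249 = -66475249 (Strassen uses MORE here due to padding overhead — for small or just-over-power-of-2 n, padding can outweigh the per-level savings)

Standard: 216000000 multiplications (600^3). Strassen: 282475249 multiplications (7^10, after padding to 1024x1024). Strassen reduces 8 recursive multiplications to 7 at each level.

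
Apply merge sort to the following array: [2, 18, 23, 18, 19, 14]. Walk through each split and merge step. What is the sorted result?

Merge sort trace:

Split: [2, 18, 23, 18, 19, 14] -> [2, 18, 23] and [18, 19, 14]
  Split: [2, 18, 23] -> [2] and [18, 23]
    Split: [18, 23] -> [18] and [23]
    Merge: [18] + [23] -> [18, 23]
  Merge: [2] + [18, 23] -> [2, 18, 23]
  Split: [18, 19, 14] -> [18] and [19, 14]
    Split: [19, 14] -> [19] and [14]
    Merge: [19] + [14] -> [14, 19]
  Merge: [18] + [14, 19] -> [14, 18, 19]
Merge: [2, 18, 23] + [14, 18, 19] -> [2, 14, 18, 18, 19, 23]

Final sorted array: [2, 14, 18, 18, 19, 23]

The merge sort proceeds by recursively splitting the array and merging sorted halves.
After all merges, the sorted array is [2, 14, 18, 18, 19, 23].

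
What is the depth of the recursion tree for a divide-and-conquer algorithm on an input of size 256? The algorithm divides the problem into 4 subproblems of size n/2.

For divide and conquer with division factor 2:

Problem sizes at each level:
Level 0: 256
Level 1: 128
Level 2: 64
Level 3: 32
Level 4: 16
Level 5: 8
Level 6: 4
Level 7: 2
Level 8: 1

The root is level 0 and the size-1 base case is level 8 (the tree spans levels 0 through 8, i.e. 9 levels counting the root), so the depth is the number of divisions: log_2(256) = 8

The recursion tree depth is log_2(256) = 8. At each level, the problem size is divided by 2, so it takes 8 divisions to reduce to a base case of size 1. The algorithm makes 4 recursive calls at each level.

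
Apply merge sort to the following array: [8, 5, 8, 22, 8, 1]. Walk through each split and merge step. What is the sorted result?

Merge sort trace:

Split: [8, 5, 8, 22, 8, 1] -> [8, 5, 8] and [22, 8, 1]
  Split: [8, 5, 8] -> [8] and [5, 8]
    Split: [5, 8] -> [5] and [8]
    Merge: [5] + [8] -> [5, 8]
  Merge: [8] + [5, 8] -> [5, 8, 8]
  Split: [22, 8, 1] -> [22] and [8, 1]
    Split: [8, 1] -> [8] and [1]
    Merge: [8] + [1] -> [1, 8]
  Merge: [22] + [1, 8] -> [1, 8, 22]
Merge: [5, 8, 8] + [1, 8, 22] -> [1, 5, 8, 8, 8, 22]

Final sorted array: [1, 5, 8, 8, 8, 22]

The merge sort proceeds by recursively splitting the array and merging sorted halves.
After all merges, the sorted array is [1, 5, 8, 8, 8, 22].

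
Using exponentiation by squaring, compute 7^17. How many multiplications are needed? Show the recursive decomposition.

Computing 7^17 by squaring (build up from 7^1; each line after the first costs one multiplication):

7^1 = 7
7^2 = (7^1)^2 = 7^2 = 49
7^4 = (7^2)^2 = 49^2 = 2401
7^8 = (7^4)^2 = 2401^2 = 5764801
7^16 = (7^8)^2 = 5764801^2 = 33232930569601
7^17 = 7 * 7^16 = 7 * 33232930569601 = 232630513987207

Result: 232630513987207
Multiplications needed: 5 (5 lines after 7^1)

7^17 = 232630513987207. Using exponentiation by squaring, this requires 5 multiplications. The key idea: if the exponent is even, square the half-power; if odd, multiply by the base once.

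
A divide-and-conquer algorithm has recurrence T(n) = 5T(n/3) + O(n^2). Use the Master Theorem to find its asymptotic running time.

Master Theorem for T(n) = 5T(n/3) + O(n^2):

a = 5, b = 3, c = 2
log_b(a) = log_3(5) = 1.4650

Case 3: c = 2 > log_3(5) = 1.4650
T(n) = O(n^2) = O(n^2)

For T(n) = 5T(n/3) + O(n^2): log_3(5) = 1.4650. This is Case 3 of the Master Theorem (c > log_b(a), work dominated by root), giving O(n^2).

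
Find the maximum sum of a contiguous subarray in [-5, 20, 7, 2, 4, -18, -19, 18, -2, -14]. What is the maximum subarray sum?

Using Kadane's algorithm on [-5, 20, 7, 2, 4, -18, -19, 18, -2, -14]:

Scanning through the array:
Position 1 (value 20): max_ending_here = 20, max_so_far = 20
Position 2 (value 7): max_ending_here = 27, max_so_far = 27
Position 3 (value 2): max_ending_here = 29, max_so_far = 29
Position 4 (value 4): max_ending_here = 33, max_so_far = 33
Position 5 (value -18): max_ending_here = 15, max_so_far = 33
Position 6 (value -19): max_ending_here = -4, max_so_far = 33
Position 7 (value 18): max_ending_here = 18, max_so_far = 33
Position 8 (value -2): max_ending_here = 16, max_so_far = 33
Position 9 (value -14): max_ending_here = 2, max_so_far = 33

Maximum subarray: [20, 7, 2, 4]
Maximum sum: 33

The maximum subarray is [20, 7, 2, 4] with sum 33. This subarray runs from index 1 to index 4.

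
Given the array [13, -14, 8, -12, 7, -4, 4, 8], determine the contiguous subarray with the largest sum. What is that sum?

Using Kadane's algorithm on [13, -14, 8, -12, 7, -4, 4, 8]:

Scanning through the array:
Position 1 (value -14): max_ending_here = -1, max_so_far = 13
Position 2 (value 8): max_ending_here = 8, max_so_far = 13
Position 3 (value -12): max_ending_here = -4, max_so_far = 13
Position 4 (value 7): max_ending_here = 7, max_so_far = 13
Position 5 (value -4): max_ending_here = 3, max_so_far = 13
Position 6 (value 4): max_ending_here = 7, max_so_far = 13
Position 7 (value 8): max_ending_here = 15, max_so_far = 15

Maximum subarray: [7, -4, 4, 8]
Maximum sum: 15

The maximum subarray is [7, -4, 4, 8] with sum 15. This subarray runs from index 4 to index 7.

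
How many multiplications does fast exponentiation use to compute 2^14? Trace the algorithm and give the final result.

Computing 2^14 by squaring (build up from 2^1; each line after the first costs one multiplication):

2^1 = 2
2^2 = (2^1)^2 = 2^2 = 4
2^3 = 2 * 2^2 = 2 * 4 = 8
2^6 = (2^3)^2 = 8^2 = 64
2^7 = 2 * 2^6 = 2 * 64 = 128
2^14 = (2^7)^2 = 128^2 = 16384

Result: 16384
Multiplications needed: 5 (5 lines after 2^1)

2^14 = 16384. Using exponentiation by squaring, this requires 5 multiplications. The key idea: if the exponent is even, square the half-power; if odd, multiply by the base once.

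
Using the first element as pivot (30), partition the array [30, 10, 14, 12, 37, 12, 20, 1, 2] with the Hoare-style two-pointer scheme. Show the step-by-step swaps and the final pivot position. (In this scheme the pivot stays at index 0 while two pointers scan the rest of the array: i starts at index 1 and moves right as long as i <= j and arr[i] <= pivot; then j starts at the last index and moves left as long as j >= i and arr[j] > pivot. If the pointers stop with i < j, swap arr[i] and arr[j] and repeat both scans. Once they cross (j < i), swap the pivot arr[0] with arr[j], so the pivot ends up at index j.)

Hoare-style two-pointer partition with pivot = 30:

Initial array: [30, 10, 14, 12, 37, 12, 20, 1, 2]

Pointers start at i = 1, j = 8.
i stops at index 4 (arr[4]=37 > 30), j stops at index 8 (arr[8]=2 <= 30): swap arr[4] and arr[8], array becomes [30, 10, 14, 12, 2, 12, 20, 1, 37]
i ends at 8, j ends at 7: the pointers have crossed (j < i), so scanning stops.

Swap pivot arr[0] with arr[7] to place pivot at position 7: [1, 10, 14, 12, 2, 12, 20, 30, 37]
Pivot position: 7

After partitioning with pivot 30, the array becomes [1, 10, 14, 12, 2, 12, 20, 30, 37]. The pivot is placed at index 7. All elements to the left of the pivot are <= 30, and all elements to the right are > 30.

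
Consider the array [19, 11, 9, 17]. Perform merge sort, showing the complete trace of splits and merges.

Merge sort trace:

Split: [19, 11, 9, 17] -> [19, 11] and [9, 17]
  Split: [19, 11] -> [19] and [11]
  Merge: [19] + [11] -> [11, 19]
  Split: [9, 17] -> [9] and [17]
  Merge: [9] + [17] -> [9, 17]
Merge: [11, 19] + [9, 17] -> [9, 11, 17, 19]

Final sorted array: [9, 11, 17, 19]

The merge sort proceeds by recursively splitting the array and merging sorted halves.
After all merges, the sorted array is [9, 11, 17, 19].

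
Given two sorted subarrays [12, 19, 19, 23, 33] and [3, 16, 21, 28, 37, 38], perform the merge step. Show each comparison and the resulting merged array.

Merging process:

Compare 12 vs 3: take 3 from right. Merged: [3]
Compare 12 vs 16: take 12 from left. Merged: [3, 12]
Compare 19 vs 16: take 16 from right. Merged: [3, 12, 16]
Compare 19 vs 21: take 19 from left. Merged: [3, 12, 16, 19]
Compare 19 vs 21: take 19 from left. Merged: [3, 12, 16, 19, 19]
Compare 23 vs 21: take 21 from right. Merged: [3, 12, 16, 19, 19, 21]
Compare 23 vs 28: take 23 from left. Merged: [3, 12, 16, 19, 19, 21, 23]
Compare 33 vs 28: take 28 from right. Merged: [3, 12, 16, 19, 19, 21, 23, 28]
Compare 33 vs 37: take 33 from left. Merged: [3, 12, 16, 19, 19, 21, 23, 28, 33]
Append remaining from right: [37, 38]. Merged: [3, 12, 16, 19, 19, 21, 23, 28, 33, 37, 38]

Final merged array: [3, 12, 16, 19, 19, 21, 23, 28, 33, 37, 38]
Total comparisons: 9

The merged array is [3, 12, 16, 19, 19, 21, 23, 28, 33, 37, 38], requiring 9 comparisons. The merge step runs in O(n) time where n is the total number of elements.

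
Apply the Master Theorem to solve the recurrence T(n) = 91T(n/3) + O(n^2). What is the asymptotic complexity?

Master Theorem for T(n) = 91T(n/3) + O(n^2):

a = 91, b = 3, c = 2
log_b(a) = log_3(91) = 4.1060

Case 1: c = 2 < log_3(91) = 4.1060
T(n) = O(n^(log_3 91))

For T(n) = 91T(n/3) + O(n^2): log_3(91) = 4.1060. This is Case 1 of the Master Theorem (c < log_b(a), work dominated by leaves), giving O(n^(log_3 91)).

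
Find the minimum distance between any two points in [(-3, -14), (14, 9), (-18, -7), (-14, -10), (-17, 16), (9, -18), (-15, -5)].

Computing all pairwise distances among 7 points:

d((-3, -14), (14, 9)) = 28.6007
d((-3, -14), (-18, -7)) = 16.5529
d((-3, -14), (-14, -10)) = 11.7047
d((-3, -14), (-17, 16)) = 33.1059
d((-3, -14), (9, -18)) = 12.6491
d((-3, -14), (-15, -5)) = 15.0
d((14, 9), (-18, -7)) = 35.7771
d((14, 9), (-14, -10)) = 33.8378
d((14, 9), (-17, 16)) = 31.7805
d((14, 9), (9, -18)) = 27.4591
d((14, 9), (-15, -5)) = 32.2025
d((-18, -7), (-14, -10)) = 5.0
d((-18, -7), (-17, 16)) = 23.0217
d((-18, -7), (9, -18)) = 29.1548
d((-18, -7), (-15, -5)) = 3.6056 <-- minimum
d((-14, -10), (-17, 16)) = 26.1725
d((-14, -10), (9, -18)) = 24.3516
d((-14, -10), (-15, -5)) = 5.099
d((-17, 16), (9, -18)) = 42.8019
d((-17, 16), (-15, -5)) = 21.095
d((9, -18), (-15, -5)) = 27.2947

Closest pair: (-18, -7) and (-15, -5) with distance 3.6056

The closest pair is (-18, -7) and (-15, -5) with Euclidean distance 3.6056. For 7 points, brute-force pairwise comparison is shown above. For large n, the divide-and-conquer algorithm (sort by x, recurse on halves, check the dividing strip) achieves O(n log n).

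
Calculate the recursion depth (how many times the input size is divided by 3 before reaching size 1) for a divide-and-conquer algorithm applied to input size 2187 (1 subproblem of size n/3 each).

For divide and conquer with division factor 3:

Problem sizes at each level:
Level 0: 2187
Level 1: 729
Level 2: 243
Level 3: 81
Level 4: 27
Level 5: 9
Level 6: 3
Level 7: 1

The root is level 0 and the size-1 base case is level 7 (the tree spans levels 0 through 7, i.e. 8 levels counting the root), so the depth is the number of divisions: log_3(2187) = 7

The recursion tree depth is log_3(2187) = 7. At each level, the problem size is divided by 3, so it takes 7 divisions to reduce to a base case of size 1. The algorithm makes 1 recursive call at each level.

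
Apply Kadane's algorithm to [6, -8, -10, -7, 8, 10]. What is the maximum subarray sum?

Using Kadane's algorithm on [6, -8, -10, -7, 8, 10]:

Scanning through the array:
Position 1 (value -8): max_ending_here = -2, max_so_far = 6
Position 2 (value -10): max_ending_here = -10, max_so_far = 6
Position 3 (value -7): max_ending_here = -7, max_so_far = 6
Position 4 (value 8): max_ending_here = 8, max_so_far = 8
Position 5 (value 10): max_ending_here = 18, max_so_far = 18

Maximum subarray: [8, 10]
Maximum sum: 18

The maximum subarray is [8, 10] with sum 18. This subarray runs from index 4 to index 5.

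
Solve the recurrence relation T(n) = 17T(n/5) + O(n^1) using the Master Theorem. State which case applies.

Master Theorem for T(n) = 17T(n/5) + O(n^1):

a = 17, b = 5, c = 1
log_b(a) = log_5(17) = 1.7604

Case 1: c = 1 < log_5(17) = 1.7604
T(n) = O(n^(log_5 17))

For T(n) = 17T(n/5) + O(n^1): log_5(17) = 1.7604. This is Case 1 of the Master Theorem (c < log_b(a), work dominated by leaves), giving O(n^(log_5 17)).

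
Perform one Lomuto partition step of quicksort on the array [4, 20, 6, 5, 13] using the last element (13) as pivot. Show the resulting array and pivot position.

Lomuto partition with pivot = 13:

Initial array: [4, 20, 6, 5, 13]

arr[0]=4 <= 13: swap with position 0, array becomes [4, 20, 6, 5, 13]
arr[1]=20 > 13: no swap
arr[2]=6 <= 13: swap with position 1, array becomes [4, 6, 20, 5, 13]
arr[3]=5 <= 13: swap with position 2, array becomes [4, 6, 5, 20, 13]

Place pivot at position 3: [4, 6, 5, 13, 20]
Pivot position: 3

After partitioning with pivot 13, the array becomes [4, 6, 5, 13, 20]. The pivot is placed at index 3. All elements to the left of the pivot are <= 13, and all elements to the right are > 13.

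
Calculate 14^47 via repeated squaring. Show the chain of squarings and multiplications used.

Computing 14^47 by squaring (build up from 14^1; each line after the first costs one multiplication):

14^1 = 14
14^2 = (14^1)^2 = 14^2 = 196
14^4 = (14^2)^2 = 196^2 = 38416
14^5 = 14 * 14^4 = 14 * 38416 = 537824
14^10 = (14^5)^2 = 537824^2 = 289254654976
14^11 = 14 * 14^10 = 14 * 289254654976 = 4049565169664
14^22 = (14^11)^2 = 4049565169664^2 = 16398978063355821105872896
14^23 = 14 * 14^22 = 14 * 16398978063355821105872896 = 229585692886981495482220544
14^46 = (14^23)^2 = 229585692886981495482220544^2 = 52709590378395385649697127909589319306203213055655936
14^47 = 14 * 14^46 = 14 * 52709590378395385649697127909589319306203213055655936 = 737934265297535399095759790734250470286844982779183104

Result: 737934265297535399095759790734250470286844982779183104
Multiplications needed: 9 (9 lines after 14^1)

14^47 = 737934265297535399095759790734250470286844982779183104. Using exponentiation by squaring, this requires 9 multiplications. The key idea: if the exponent is even, square the half-power; if odd, multiply by the base once.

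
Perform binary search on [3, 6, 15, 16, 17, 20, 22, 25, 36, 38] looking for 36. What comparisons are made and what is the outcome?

Binary search for 36 in [3, 6, 15, 16, 17, 20, 22, 25, 36, 38]:

lo=0, hi=9, mid=4, arr[mid]=17 -> 17 < 36, search right half
lo=5, hi=9, mid=7, arr[mid]=25 -> 25 < 36, search right half
lo=8, hi=9, mid=8, arr[mid]=36 -> Found target at index 8!

Binary search finds 36 at index 8 after 3 comparisons. The search repeatedly halves the search space by comparing with the middle element.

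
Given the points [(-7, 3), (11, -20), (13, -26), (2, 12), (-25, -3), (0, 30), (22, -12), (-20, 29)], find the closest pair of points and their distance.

Computing all pairwise distances among 8 points:

d((-7, 3), (11, -20)) = 29.2062
d((-7, 3), (13, -26)) = 35.2278
d((-7, 3), (2, 12)) = 12.7279
d((-7, 3), (-25, -3)) = 18.9737
d((-7, 3), (0, 30)) = 27.8927
d((-7, 3), (22, -12)) = 32.6497
d((-7, 3), (-20, 29)) = 29.0689
d((11, -20), (13, -26)) = 6.3246 <-- minimum
d((11, -20), (2, 12)) = 33.2415
d((11, -20), (-25, -3)) = 39.8121
d((11, -20), (0, 30)) = 51.1957
d((11, -20), (22, -12)) = 13.6015
d((11, -20), (-20, 29)) = 57.9828
d((13, -26), (2, 12)) = 39.5601
d((13, -26), (-25, -3)) = 44.4185
d((13, -26), (0, 30)) = 57.4891
d((13, -26), (22, -12)) = 16.6433
d((13, -26), (-20, 29)) = 64.1405
d((2, 12), (-25, -3)) = 30.8869
d((2, 12), (0, 30)) = 18.1108
d((2, 12), (22, -12)) = 31.241
d((2, 12), (-20, 29)) = 27.8029
d((-25, -3), (0, 30)) = 41.4005
d((-25, -3), (22, -12)) = 47.8539
d((-25, -3), (-20, 29)) = 32.3883
d((0, 30), (22, -12)) = 47.4131
d((0, 30), (-20, 29)) = 20.025
d((22, -12), (-20, 29)) = 58.6941

Closest pair: (11, -20) and (13, -26) with distance 6.3246

The closest pair is (11, -20) and (13, -26) with Euclidean distance 6.3246. For 8 points, brute-force pairwise comparison is shown above. For large n, the divide-and-conquer algorithm (sort by x, recurse on halves, check the dividing strip) achieves O(n log n).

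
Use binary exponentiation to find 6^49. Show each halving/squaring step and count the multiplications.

Computing 6^49 by squaring (build up from 6^1; each line after the first costs one multiplication):

6^1 = 6
6^2 = (6^1)^2 = 6^2 = 36
6^3 = 6 * 6^2 = 6 * 36 = 216
6^6 = (6^3)^2 = 216^2 = 46656
6^12 = (6^6)^2 = 46656^2 = 2176782336
6^24 = (6^12)^2 = 2176782336^2 = 4738381338321616896
6^48 = (6^24)^2 = 4738381338321616896^2 = 22452257707354557240087211123792674816
6^49 = 6 * 6^48 = 6 * 22452257707354557240087211123792674816 = 134713546244127343440523266742756048896

Result: 134713546244127343440523266742756048896
Multiplications needed: 7 (7 lines after 6^1)

6^49 = 134713546244127343440523266742756048896. Using exponentiation by squaring, this requires 7 multiplications. The key idea: if the exponent is even, square the half-power; if odd, multiply by the base once.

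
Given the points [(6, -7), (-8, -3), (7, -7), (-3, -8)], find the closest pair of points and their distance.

Computing all pairwise distances among 4 points:

d((6, -7), (-8, -3)) = 14.5602
d((6, -7), (7, -7)) = 1.0 <-- minimum
d((6, -7), (-3, -8)) = 9.0554
d((-8, -3), (7, -7)) = 15.5242
d((-8, -3), (-3, -8)) = 7.0711
d((7, -7), (-3, -8)) = 10.0499

Closest pair: (6, -7) and (7, -7) with distance 1.0

The closest pair is (6, -7) and (7, -7) with Euclidean distance 1.0. For 4 points, brute-force pairwise comparison is shown above. For large n, the divide-and-conquer algorithm (sort by x, recurse on halves, check the dividing strip) achieves O(n log n).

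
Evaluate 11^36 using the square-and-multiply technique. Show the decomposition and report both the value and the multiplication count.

Computing 11^36 by squaring (build up from 11^1; each line after the first costs one multiplication):

11^1 = 11
11^2 = (11^1)^2 = 11^2 = 121
11^4 = (11^2)^2 = 121^2 = 14641
11^8 = (11^4)^2 = 14641^2 = 214358881
11^9 = 11 * 11^8 = 11 * 214358881 = 2357947691
11^18 = (11^9)^2 = 2357947691^2 = 5559917313492231481
11^36 = (11^18)^2 = 5559917313492231481^2 = 30912680532870672635673352936887453361

Result: 30912680532870672635673352936887453361
Multiplications needed: 6 (6 lines after 11^1)

11^36 = 30912680532870672635673352936887453361. Using exponentiation by squaring, this requires 6 multiplications. The key idea: if the exponent is even, square the half-power; if odd, multiply by the base once.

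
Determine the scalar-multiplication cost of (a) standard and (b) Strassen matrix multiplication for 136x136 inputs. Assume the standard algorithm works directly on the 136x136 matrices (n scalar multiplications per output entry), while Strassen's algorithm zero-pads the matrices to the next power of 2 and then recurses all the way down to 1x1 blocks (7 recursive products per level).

Matrix multiplication for 136x136 matrices:

Strassen's algorithm requires power-of-2 dimensions. Pad 136x136 to 256x256 (next power of 2).

Standard algorithm: 136^3 = 2515456 multiplications
Strassen's algorithm: 7^(log2(256)) = 7^8 = 5764801 multiplications
Difference: 2515456 - 5764801 = -3249345 (Strassen uses MORE here due to padding overhead — for small or just-over-power-of-2 n, padding can outweigh the per-level savings)

Standard: 2515456 multiplications (136^3). Strassen: 5764801 multiplications (7^8, after padding to 256x256). Strassen reduces 8 recursive multiplications to 7 at each level.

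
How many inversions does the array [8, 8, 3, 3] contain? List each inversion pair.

Finding inversions in [8, 8, 3, 3]:

(0, 2): arr[0]=8 > arr[2]=3
(0, 3): arr[0]=8 > arr[3]=3
(1, 2): arr[1]=8 > arr[2]=3
(1, 3): arr[1]=8 > arr[3]=3

Total inversions: 4

The array has 4 inversion(s): (0,2), (0,3), (1,2), (1,3). Each pair (i,j) satisfies i < j and arr[i] > arr[j].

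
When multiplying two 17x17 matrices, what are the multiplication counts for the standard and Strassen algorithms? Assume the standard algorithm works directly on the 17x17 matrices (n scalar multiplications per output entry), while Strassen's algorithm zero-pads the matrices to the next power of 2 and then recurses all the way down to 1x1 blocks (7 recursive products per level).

Matrix multiplication for 17x17 matrices:

Strassen's algorithm requires power-of-2 dimensions. Pad 17x17 to 32x32 (next power of 2).

Standard algorithm: 17^3 = 4913 multiplications
Strassen's algorithm: 7^(log2(32)) = 7^5 = 16807 multiplications
Difference: 4913 - 16807 = -11894 (Strassen uses MORE here due to padding overhead — for small or just-over-power-of-2 n, padding can outweigh the per-level savings)

Standard: 4913 multiplications (17^3). Strassen: 16807 multiplications (7^5, after padding to 32x32). Strassen reduces 8 recursive multiplications to 7 at each level.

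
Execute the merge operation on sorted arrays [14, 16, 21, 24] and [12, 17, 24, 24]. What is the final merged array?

Merging process:

Compare 14 vs 12: take 12 from right. Merged: [12]
Compare 14 vs 17: take 14 from left. Merged: [12, 14]
Compare 16 vs 17: take 16 from left. Merged: [12, 14, 16]
Compare 21 vs 17: take 17 from right. Merged: [12, 14, 16, 17]
Compare 21 vs 24: take 21 from left. Merged: [12, 14, 16, 17, 21]
Compare 24 vs 24: take 24 from left. Merged: [12, 14, 16, 17, 21, 24]
Append remaining from right: [24, 24]. Merged: [12, 14, 16, 17, 21, 24, 24, 24]

Final merged array: [12, 14, 16, 17, 21, 24, 24, 24]
Total comparisons: 6

The merged array is [12, 14, 16, 17, 21, 24, 24, 24], requiring 6 comparisons. The merge step runs in O(n) time where n is the total number of elements.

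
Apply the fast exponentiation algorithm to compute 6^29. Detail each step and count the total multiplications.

Computing 6^29 by squaring (build up from 6^1; each line after the first costs one multiplication):

6^1 = 6
6^2 = (6^1)^2 = 6^2 = 36
6^3 = 6 * 6^2 = 6 * 36 = 216
6^6 = (6^3)^2 = 216^2 = 46656
6^7 = 6 * 6^6 = 6 * 46656 = 279936
6^14 = (6^7)^2 = 279936^2 = 78364164096
6^28 = (6^14)^2 = 78364164096^2 = 6140942214464815497216
6^29 = 6 * 6^28 = 6 * 6140942214464815497216 = 36845653286788892983296

Result: 36845653286788892983296
Multiplications needed: 7 (7 lines after 6^1)

6^29 = 36845653286788892983296. Using exponentiation by squaring, this requires 7 multiplications. The key idea: if the exponent is even, square the half-power; if odd, multiply by the base once.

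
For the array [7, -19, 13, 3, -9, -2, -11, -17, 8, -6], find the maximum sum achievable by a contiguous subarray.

Using Kadane's algorithm on [7, -19, 13, 3, -9, -2, -11, -17, 8, -6]:

Scanning through the array:
Position 1 (value -19): max_ending_here = -12, max_so_far = 7
Position 2 (value 13): max_ending_here = 13, max_so_far = 13
Position 3 (value 3): max_ending_here = 16, max_so_far = 16
Position 4 (value -9): max_ending_here = 7, max_so_far = 16
Position 5 (value -2): max_ending_here = 5, max_so_far = 16
Position 6 (value -11): max_ending_here = -6, max_so_far = 16
Position 7 (value -17): max_ending_here = -17, max_so_far = 16
Position 8 (value 8): max_ending_here = 8, max_so_far = 16
Position 9 (value -6): max_ending_here = 2, max_so_far = 16

Maximum subarray: [13, 3]
Maximum sum: 16

The maximum subarray is [13, 3] with sum 16. This subarray runs from index 2 to index 3.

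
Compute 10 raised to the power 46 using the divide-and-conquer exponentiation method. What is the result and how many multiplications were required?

Computing 10^46 by squaring (build up from 10^1; each line after the first costs one multiplication):

10^1 = 10
10^2 = (10^1)^2 = 10^2 = 100
10^4 = (10^2)^2 = 100^2 = 10000
10^5 = 10 * 10^4 = 10 * 10000 = 100000
10^10 = (10^5)^2 = 100000^2 = 10000000000
10^11 = 10 * 10^10 = 10 * 10000000000 = 100000000000
10^22 = (10^11)^2 = 100000000000^2 = 10000000000000000000000
10^23 = 10 * 10^22 = 10 * 10000000000000000000000 = 100000000000000000000000
10^46 = (10^23)^2 = 100000000000000000000000^2 = 10000000000000000000000000000000000000000000000

Result: 10000000000000000000000000000000000000000000000
Multiplications needed: 8 (8 lines after 10^1)

10^46 = 10000000000000000000000000000000000000000000000. Using exponentiation by squaring, this requires 8 multiplications. The key idea: if the exponent is even, square the half-power; if odd, multiply by the base once.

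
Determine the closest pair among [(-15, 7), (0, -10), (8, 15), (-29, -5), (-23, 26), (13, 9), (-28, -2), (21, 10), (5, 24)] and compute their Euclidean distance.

Computing all pairwise distances among 9 points:

d((-15, 7), (0, -10)) = 22.6716
d((-15, 7), (8, 15)) = 24.3516
d((-15, 7), (-29, -5)) = 18.4391
d((-15, 7), (-23, 26)) = 20.6155
d((-15, 7), (13, 9)) = 28.0713
d((-15, 7), (-28, -2)) = 15.8114
d((-15, 7), (21, 10)) = 36.1248
d((-15, 7), (5, 24)) = 26.2488
d((0, -10), (8, 15)) = 26.2488
d((0, -10), (-29, -5)) = 29.4279
d((0, -10), (-23, 26)) = 42.72
d((0, -10), (13, 9)) = 23.0217
d((0, -10), (-28, -2)) = 29.1204
d((0, -10), (21, 10)) = 29.0
d((0, -10), (5, 24)) = 34.3657
d((8, 15), (-29, -5)) = 42.0595
d((8, 15), (-23, 26)) = 32.8938
d((8, 15), (13, 9)) = 7.8102
d((8, 15), (-28, -2)) = 39.8121
d((8, 15), (21, 10)) = 13.9284
d((8, 15), (5, 24)) = 9.4868
d((-29, -5), (-23, 26)) = 31.5753
d((-29, -5), (13, 9)) = 44.2719
d((-29, -5), (-28, -2)) = 3.1623 <-- minimum
d((-29, -5), (21, 10)) = 52.2015
d((-29, -5), (5, 24)) = 44.6878
d((-23, 26), (13, 9)) = 39.8121
d((-23, 26), (-28, -2)) = 28.4429
d((-23, 26), (21, 10)) = 46.8188
d((-23, 26), (5, 24)) = 28.0713
d((13, 9), (-28, -2)) = 42.45
d((13, 9), (21, 10)) = 8.0623
d((13, 9), (5, 24)) = 17.0
d((-28, -2), (21, 10)) = 50.448
d((-28, -2), (5, 24)) = 42.0119
d((21, 10), (5, 24)) = 21.2603

Closest pair: (-29, -5) and (-28, -2) with distance 3.1623

The closest pair is (-29, -5) and (-28, -2) with Euclidean distance 3.1623. For 9 points, brute-force pairwise comparison is shown above. For large n, the divide-and-conquer algorithm (sort by x, recurse on halves, check the dividing strip) achieves O(n log n).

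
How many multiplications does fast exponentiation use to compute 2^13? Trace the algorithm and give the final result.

Computing 2^13 by squaring (build up from 2^1; each line after the first costs one multiplication):

2^1 = 2
2^2 = (2^1)^2 = 2^2 = 4
2^3 = 2 * 2^2 = 2 * 4 = 8
2^6 = (2^3)^2 = 8^2 = 64
2^12 = (2^6)^2 = 64^2 = 4096
2^13 = 2 * 2^12 = 2 * 4096 = 8192

Result: 8192
Multiplications needed: 5 (5 lines after 2^1)

2^13 = 8192. Using exponentiation by squaring, this requires 5 multiplications. The key idea: if the exponent is even, square the half-power; if odd, multiply by the base once.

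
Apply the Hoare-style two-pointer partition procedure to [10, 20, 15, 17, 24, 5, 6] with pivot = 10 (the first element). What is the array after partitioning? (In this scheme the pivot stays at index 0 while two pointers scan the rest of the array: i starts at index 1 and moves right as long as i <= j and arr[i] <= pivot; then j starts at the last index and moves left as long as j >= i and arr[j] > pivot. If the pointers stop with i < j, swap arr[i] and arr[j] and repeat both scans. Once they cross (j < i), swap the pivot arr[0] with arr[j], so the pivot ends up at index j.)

Hoare-style two-pointer partition with pivot = 10:

Initial array: [10, 20, 15, 17, 24, 5, 6]

Pointers start at i = 1, j = 6.
i stops at index 1 (arr[1]=20 > 10), j stops at index 6 (arr[6]=6 <= 10): swap arr[1] and arr[6], array becomes [10, 6, 15, 17, 24, 5, 20]
i stops at index 2 (arr[2]=15 > 10), j stops at index 5 (arr[5]=5 <= 10): swap arr[2] and arr[5], array becomes [10, 6, 5, 17, 24, 15, 20]
i ends at 3, j ends at 2: the pointers have crossed (j < i), so scanning stops.

Swap pivot arr[0] with arr[2] to place pivot at position 2: [5, 6, 10, 17, 24, 15, 20]
Pivot position: 2

After partitioning with pivot 10, the array becomes [5, 6, 10, 17, 24, 15, 20]. The pivot is placed at index 2. All elements to the left of the pivot are <= 10, and all elements to the right are > 10.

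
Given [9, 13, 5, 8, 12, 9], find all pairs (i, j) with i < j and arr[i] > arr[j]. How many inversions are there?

Finding inversions in [9, 13, 5, 8, 12, 9]:

(0, 2): arr[0]=9 > arr[2]=5
(0, 3): arr[0]=9 > arr[3]=8
(1, 2): arr[1]=13 > arr[2]=5
(1, 3): arr[1]=13 > arr[3]=8
(1, 4): arr[1]=13 > arr[4]=12
(1, 5): arr[1]=13 > arr[5]=9
(4, 5): arr[4]=12 > arr[5]=9

Total inversions: 7

The array has 7 inversion(s): (0,2), (0,3), (1,2), (1,3), (1,4), (1,5), (4,5). Each pair (i,j) satisfies i < j and arr[i] > arr[j].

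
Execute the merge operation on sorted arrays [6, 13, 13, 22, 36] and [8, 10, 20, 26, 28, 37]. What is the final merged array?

Merging process:

Compare 6 vs 8: take 6 from left. Merged: [6]
Compare 13 vs 8: take 8 from right. Merged: [6, 8]
Compare 13 vs 10: take 10 from right. Merged: [6, 8, 10]
Compare 13 vs 20: take 13 from left. Merged: [6, 8, 10, 13]
Compare 13 vs 20: take 13 from left. Merged: [6, 8, 10, 13, 13]
Compare 22 vs 20: take 20 from right. Merged: [6, 8, 10, 13, 13, 20]
Compare 22 vs 26: take 22 from left. Merged: [6, 8, 10, 13, 13, 20, 22]
Compare 36 vs 26: take 26 from right. Merged: [6, 8, 10, 13, 13, 20, 22, 26]
Compare 36 vs 28: take 28 from right. Merged: [6, 8, 10, 13, 13, 20, 22, 26, 28]
Compare 36 vs 37: take 36 from left. Merged: [6, 8, 10, 13, 13, 20, 22, 26, 28, 36]
Append remaining from right: [37]. Merged: [6, 8, 10, 13, 13, 20, 22, 26, 28, 36, 37]

Final merged array: [6, 8, 10, 13, 13, 20, 22, 26, 28, 36, 37]
Total comparisons: 10

The merged array is [6, 8, 10, 13, 13, 20, 22, 26, 28, 36, 37], requiring 10 comparisons. The merge step runs in O(n) time where n is the total number of elements.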